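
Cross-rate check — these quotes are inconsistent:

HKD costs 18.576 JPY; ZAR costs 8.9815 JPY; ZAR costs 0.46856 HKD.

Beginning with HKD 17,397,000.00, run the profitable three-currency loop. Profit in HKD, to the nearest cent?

Profit: HKD 554,710.02

Profitable loop is HKD → ZAR → JPY → HKD:
HKD 17,397,000.00 ÷ 0.46856 = ZAR 37,128,649.48
ZAR 37,128,649.48 × 8.9815 = JPY 333,470,965
JPY 333,470,965 ÷ 18.576 = HKD 17,951,710.02
Profit = HKD 17,951,710.02 − HKD 17,397,000.00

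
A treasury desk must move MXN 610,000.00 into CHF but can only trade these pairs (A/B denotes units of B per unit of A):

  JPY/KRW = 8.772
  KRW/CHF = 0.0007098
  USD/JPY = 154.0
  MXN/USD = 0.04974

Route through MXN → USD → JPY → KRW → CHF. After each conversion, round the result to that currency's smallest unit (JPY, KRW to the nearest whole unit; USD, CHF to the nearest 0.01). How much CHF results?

MXN 610,000.00 × 0.04974 = USD 30,341.40
USD 30,341.40 × 154.0 = JPY 4,672,576
JPY 4,672,576 × 8.772 = KRW 40,987,837
KRW 40,987,837 × 0.0007098 = CHF 29,093.17

CHF 29,093.17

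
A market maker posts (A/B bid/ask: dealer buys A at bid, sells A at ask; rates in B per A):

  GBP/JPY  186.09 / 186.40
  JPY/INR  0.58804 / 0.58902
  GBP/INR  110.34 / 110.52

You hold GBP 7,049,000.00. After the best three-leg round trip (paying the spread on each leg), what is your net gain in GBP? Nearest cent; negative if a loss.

Net profit: GBP 35,097.68

Best loop GBP → INR → JPY → GBP:
GBP 7,049,000.00 × 110.34 (sell GBP at bid) = INR 777,786,660.00
INR 777,786,660.00 ÷ 0.58902 (buy JPY at ask) = JPY 1,320,475,807
JPY 1,320,475,807 ÷ 186.40 (buy GBP at ask) = GBP 7,084,097.68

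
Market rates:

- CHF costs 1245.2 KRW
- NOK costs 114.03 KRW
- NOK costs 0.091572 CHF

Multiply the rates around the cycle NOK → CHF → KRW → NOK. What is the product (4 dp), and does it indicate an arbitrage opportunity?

Around NOK → CHF → KRW → NOK: 1 × 0.091572 × 1245.2 ÷ 114.03 = 0.999960
Product ≈ 1 (deviation 0.004%, within rounding noise).

1.0000 (no arbitrage)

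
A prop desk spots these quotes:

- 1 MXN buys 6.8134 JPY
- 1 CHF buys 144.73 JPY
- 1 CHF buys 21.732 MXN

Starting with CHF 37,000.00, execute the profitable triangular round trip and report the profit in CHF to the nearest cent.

Profitable loop is CHF → MXN → JPY → CHF:
CHF 37,000.00 × 21.732 = MXN 804,084.00
MXN 804,084.00 × 6.8134 = JPY 5,478,546
JPY 5,478,546 ÷ 144.73 = CHF 37,853.56
Profit = CHF 37,853.56 − CHF 37,000.00

Profit: CHF 853.56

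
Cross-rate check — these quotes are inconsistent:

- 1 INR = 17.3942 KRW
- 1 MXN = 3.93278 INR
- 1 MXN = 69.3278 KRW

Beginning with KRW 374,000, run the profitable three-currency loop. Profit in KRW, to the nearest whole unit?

Profitable loop is KRW → INR → MXN → KRW:
KRW 374,000 ÷ 17.3942 = INR 21,501.42
INR 21,501.42 ÷ 3.93278 = MXN 5,467.23
MXN 5,467.23 × 69.3278 = KRW 379,031
Profit = KRW 379,031 − KRW 374,000

Profit: KRW 5,031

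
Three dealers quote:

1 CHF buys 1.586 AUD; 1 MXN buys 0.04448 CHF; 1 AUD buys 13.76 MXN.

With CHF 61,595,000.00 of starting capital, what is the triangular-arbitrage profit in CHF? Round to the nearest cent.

Profitable loop is CHF → MXN → AUD → CHF:
CHF 61,595,000.00 ÷ 0.04448 = MXN 1,384,779,676.26
MXN 1,384,779,676.26 ÷ 13.76 = AUD 100,638,057.87
AUD 100,638,057.87 ÷ 1.586 = CHF 63,454,008.74
Profit = CHF 63,454,008.74 − CHF 61,595,000.00

Profit: CHF 1,859,008.74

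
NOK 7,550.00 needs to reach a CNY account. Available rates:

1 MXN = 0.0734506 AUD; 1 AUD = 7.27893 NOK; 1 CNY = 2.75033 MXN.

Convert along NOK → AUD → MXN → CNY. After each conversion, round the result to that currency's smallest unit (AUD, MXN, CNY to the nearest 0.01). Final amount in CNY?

NOK 7,550.00 ÷ 7.27893 = AUD 1,037.24
AUD 1,037.24 ÷ 0.0734506 = MXN 14,121.60
MXN 14,121.60 ÷ 2.75033 = CNY 5,134.51

CNY 5,134.51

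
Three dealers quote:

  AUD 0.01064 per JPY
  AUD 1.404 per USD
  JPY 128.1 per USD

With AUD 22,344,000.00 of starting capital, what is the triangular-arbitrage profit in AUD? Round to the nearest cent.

Profitable loop is AUD → JPY → USD → AUD:
AUD 22,344,000.00 ÷ 0.01064 = JPY 2,100,000,000
JPY 2,100,000,000 ÷ 128.1 = USD 16,393,442.62
USD 16,393,442.62 × 1.404 = AUD 23,016,393.44
Profit = AUD 23,016,393.44 − AUD 22,344,000.00

Profit: AUD 672,393.44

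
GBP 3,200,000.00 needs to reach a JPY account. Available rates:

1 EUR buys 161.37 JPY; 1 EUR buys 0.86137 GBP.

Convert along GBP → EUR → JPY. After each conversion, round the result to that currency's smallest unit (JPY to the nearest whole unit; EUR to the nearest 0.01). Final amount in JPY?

JPY 599,491,507

GBP 3,200,000.00 ÷ 0.86137 = EUR 3,715,012.13
EUR 3,715,012.13 × 161.37 = JPY 599,491,507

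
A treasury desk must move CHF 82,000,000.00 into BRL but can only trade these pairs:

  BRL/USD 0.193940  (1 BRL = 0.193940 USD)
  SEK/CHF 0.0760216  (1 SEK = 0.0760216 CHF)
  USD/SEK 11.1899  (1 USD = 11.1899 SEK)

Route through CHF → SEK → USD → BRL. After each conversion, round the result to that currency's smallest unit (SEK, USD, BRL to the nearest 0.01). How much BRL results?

CHF 82,000,000.00 ÷ 0.0760216 = SEK 1,078,640,807.35
SEK 1,078,640,807.35 ÷ 11.1899 = USD 96,394,141.80
USD 96,394,141.80 ÷ 0.193940 = BRL 497,030,740.44

BRL 497,030,740.44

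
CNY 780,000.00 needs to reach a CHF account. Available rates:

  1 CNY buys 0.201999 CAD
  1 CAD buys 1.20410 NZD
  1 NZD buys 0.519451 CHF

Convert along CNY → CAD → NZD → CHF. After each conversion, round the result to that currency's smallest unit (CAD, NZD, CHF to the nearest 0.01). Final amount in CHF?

CHF 98,548.72

CNY 780,000.00 × 0.201999 = CAD 157,559.22
CAD 157,559.22 × 1.20410 = NZD 189,717.06
NZD 189,717.06 × 0.519451 = CHF 98,548.72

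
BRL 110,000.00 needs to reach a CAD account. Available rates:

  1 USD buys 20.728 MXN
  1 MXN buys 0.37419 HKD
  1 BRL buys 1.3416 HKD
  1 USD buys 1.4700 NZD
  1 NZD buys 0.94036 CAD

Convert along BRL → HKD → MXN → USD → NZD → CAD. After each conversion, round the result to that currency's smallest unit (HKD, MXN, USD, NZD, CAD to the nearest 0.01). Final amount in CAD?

CAD 26,301.33

BRL 110,000.00 × 1.3416 = HKD 147,576.00
HKD 147,576.00 ÷ 0.37419 = MXN 394,387.88
MXN 394,387.88 ÷ 20.728 = USD 19,026.82
USD 19,026.82 × 1.4700 = NZD 27,969.43
NZD 27,969.43 × 0.94036 = CAD 26,301.33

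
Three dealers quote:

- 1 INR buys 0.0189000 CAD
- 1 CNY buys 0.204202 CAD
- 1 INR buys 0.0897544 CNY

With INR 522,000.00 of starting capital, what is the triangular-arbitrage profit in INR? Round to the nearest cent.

Profit: INR 16,290.32

Profitable loop is INR → CAD → CNY → INR:
INR 522,000.00 × 0.0189000 = CAD 9,865.80
CAD 9,865.80 ÷ 0.204202 = CNY 48,313.92
CNY 48,313.92 ÷ 0.0897544 = INR 538,290.32
Profit = INR 538,290.32 − INR 522,000.00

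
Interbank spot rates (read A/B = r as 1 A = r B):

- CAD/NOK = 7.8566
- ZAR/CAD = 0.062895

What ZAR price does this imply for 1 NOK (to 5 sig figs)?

1 NOK ÷ 7.8566 = 0.127282 CAD
0.127282 CAD ÷ 0.062895 = 2.02371 ZAR

NOK/ZAR = 2.0237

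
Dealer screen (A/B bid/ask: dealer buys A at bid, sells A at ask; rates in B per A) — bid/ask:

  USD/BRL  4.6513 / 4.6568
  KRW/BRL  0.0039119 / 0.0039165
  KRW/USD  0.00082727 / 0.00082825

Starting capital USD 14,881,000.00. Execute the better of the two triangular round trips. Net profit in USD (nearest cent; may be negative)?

Net profit: USD 211,835.21

Best loop USD → KRW → BRL → USD:
USD 14,881,000.00 ÷ 0.00082825 (buy KRW at ask) = KRW 17,966,797,465
KRW 17,966,797,465 × 0.0039119 (sell KRW at bid) = BRL 70,284,315.00
BRL 70,284,315.00 ÷ 4.6568 (buy USD at ask) = USD 15,092,835.21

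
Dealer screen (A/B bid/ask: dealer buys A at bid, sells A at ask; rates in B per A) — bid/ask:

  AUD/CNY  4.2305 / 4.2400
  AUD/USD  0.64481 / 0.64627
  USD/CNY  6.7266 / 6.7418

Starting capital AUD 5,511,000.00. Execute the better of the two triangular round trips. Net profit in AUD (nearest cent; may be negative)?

Best loop AUD → USD → CNY → AUD:
AUD 5,511,000.00 × 0.64481 (sell AUD at bid) = USD 3,553,547.91
USD 3,553,547.91 × 6.7266 (sell USD at bid) = CNY 23,903,295.37
CNY 23,903,295.37 ÷ 4.2400 (buy AUD at ask) = AUD 5,637,569.66

Net profit: AUD 126,569.66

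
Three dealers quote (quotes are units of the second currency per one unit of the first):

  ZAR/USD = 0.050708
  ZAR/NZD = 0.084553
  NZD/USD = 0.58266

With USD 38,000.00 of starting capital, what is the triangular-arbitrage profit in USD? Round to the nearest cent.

Profitable loop is USD → NZD → ZAR → USD:
USD 38,000.00 ÷ 0.58266 = NZD 65,218.14
NZD 65,218.14 ÷ 0.084553 = ZAR 771,328.49
ZAR 771,328.49 × 0.050708 = USD 39,112.52
Profit = USD 39,112.52 − USD 38,000.00

Profit: USD 1,112.52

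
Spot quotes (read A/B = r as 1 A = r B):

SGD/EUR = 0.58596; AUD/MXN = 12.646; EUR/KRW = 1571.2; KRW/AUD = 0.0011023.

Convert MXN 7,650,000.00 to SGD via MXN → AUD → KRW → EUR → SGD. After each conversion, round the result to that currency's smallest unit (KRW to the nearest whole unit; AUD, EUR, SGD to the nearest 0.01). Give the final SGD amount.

MXN 7,650,000.00 ÷ 12.646 = AUD 604,934.37
AUD 604,934.37 ÷ 0.0011023 = KRW 548,792,860
KRW 548,792,860 ÷ 1571.2 = EUR 349,282.62
EUR 349,282.62 ÷ 0.58596 = SGD 596,086.12

SGD 596,086.12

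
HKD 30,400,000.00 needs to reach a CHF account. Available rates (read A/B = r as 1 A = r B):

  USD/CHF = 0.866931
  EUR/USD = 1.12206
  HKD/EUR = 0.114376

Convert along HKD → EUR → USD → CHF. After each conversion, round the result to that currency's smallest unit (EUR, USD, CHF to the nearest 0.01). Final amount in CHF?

HKD 30,400,000.00 × 0.114376 = EUR 3,477,030.40
EUR 3,477,030.40 × 1.12206 = USD 3,901,436.73
USD 3,901,436.73 × 0.866931 = CHF 3,382,276.45

CHF 3,382,276.45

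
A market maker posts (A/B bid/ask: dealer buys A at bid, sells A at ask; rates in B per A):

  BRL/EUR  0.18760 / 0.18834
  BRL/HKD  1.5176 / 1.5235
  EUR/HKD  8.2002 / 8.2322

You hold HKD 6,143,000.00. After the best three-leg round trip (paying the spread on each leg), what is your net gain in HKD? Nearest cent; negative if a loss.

Best loop HKD → BRL → EUR → HKD:
HKD 6,143,000.00 ÷ 1.5235 (buy BRL at ask) = BRL 4,032,162.78
BRL 4,032,162.78 × 0.18760 (sell BRL at bid) = EUR 756,433.74
EUR 756,433.74 × 8.2002 (sell EUR at bid) = HKD 6,202,907.94

Net profit: HKD 59,907.94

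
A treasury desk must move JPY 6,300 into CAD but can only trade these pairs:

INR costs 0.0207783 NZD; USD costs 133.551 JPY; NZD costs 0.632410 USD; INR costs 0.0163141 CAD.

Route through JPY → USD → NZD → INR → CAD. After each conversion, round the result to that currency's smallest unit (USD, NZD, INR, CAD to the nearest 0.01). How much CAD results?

CAD 58.56

JPY 6,300 ÷ 133.551 = USD 47.17
USD 47.17 ÷ 0.632410 = NZD 74.59
NZD 74.59 ÷ 0.0207783 = INR 3,589.80
INR 3,589.80 × 0.0163141 = CAD 58.56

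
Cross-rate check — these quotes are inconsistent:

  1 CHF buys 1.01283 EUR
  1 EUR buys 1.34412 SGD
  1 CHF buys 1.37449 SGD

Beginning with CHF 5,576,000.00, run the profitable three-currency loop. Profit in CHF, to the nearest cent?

Profitable loop is CHF → SGD → EUR → CHF:
CHF 5,576,000.00 × 1.37449 = SGD 7,664,156.24
SGD 7,664,156.24 ÷ 1.34412 = EUR 5,701,988.10
EUR 5,701,988.10 ÷ 1.01283 = CHF 5,629,758.30
Profit = CHF 5,629,758.30 − CHF 5,576,000.00

Profit: CHF 53,758.30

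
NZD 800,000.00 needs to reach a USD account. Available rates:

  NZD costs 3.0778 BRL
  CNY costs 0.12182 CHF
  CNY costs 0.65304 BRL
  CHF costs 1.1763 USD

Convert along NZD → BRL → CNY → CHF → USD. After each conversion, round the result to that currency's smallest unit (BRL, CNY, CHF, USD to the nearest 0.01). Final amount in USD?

USD 540,290.45

NZD 800,000.00 × 3.0778 = BRL 2,462,240.00
BRL 2,462,240.00 ÷ 0.65304 = CNY 3,770,427.54
CNY 3,770,427.54 × 0.12182 = CHF 459,313.48
CHF 459,313.48 × 1.1763 = USD 540,290.45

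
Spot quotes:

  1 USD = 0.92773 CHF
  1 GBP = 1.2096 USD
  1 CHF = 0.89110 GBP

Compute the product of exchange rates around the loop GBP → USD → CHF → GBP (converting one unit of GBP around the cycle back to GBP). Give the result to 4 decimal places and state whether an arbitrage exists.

Around GBP → USD → CHF → GBP: 1 × 1.2096 × 0.92773 × 0.89110 = 0.999977
Product ≈ 1 (deviation 0.002%, within rounding noise).

1.0000 (no arbitrage)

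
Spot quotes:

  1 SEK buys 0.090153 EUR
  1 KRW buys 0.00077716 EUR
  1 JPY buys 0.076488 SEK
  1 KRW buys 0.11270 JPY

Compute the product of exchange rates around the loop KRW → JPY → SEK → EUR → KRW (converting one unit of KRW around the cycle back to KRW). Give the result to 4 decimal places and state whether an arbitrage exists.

1.0000 (no arbitrage)

Around KRW → JPY → SEK → EUR → KRW: 1 × 0.11270 × 0.076488 × 0.090153 ÷ 0.00077716 = 0.999970
Product ≈ 1 (deviation 0.003%, within rounding noise).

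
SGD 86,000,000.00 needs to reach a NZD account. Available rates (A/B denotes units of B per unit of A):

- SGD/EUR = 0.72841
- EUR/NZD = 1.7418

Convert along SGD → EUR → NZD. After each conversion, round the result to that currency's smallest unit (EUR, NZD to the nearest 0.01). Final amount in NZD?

SGD 86,000,000.00 × 0.72841 = EUR 62,643,260.00
EUR 62,643,260.00 × 1.7418 = NZD 109,112,030.27

NZD 109,112,030.27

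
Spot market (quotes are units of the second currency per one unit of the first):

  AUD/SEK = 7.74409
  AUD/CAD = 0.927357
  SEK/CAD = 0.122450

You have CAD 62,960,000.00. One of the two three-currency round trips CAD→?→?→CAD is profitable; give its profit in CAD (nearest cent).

Profitable loop is CAD → AUD → SEK → CAD:
CAD 62,960,000.00 ÷ 0.927357 = AUD 67,891,869.04
AUD 67,891,869.04 × 7.74409 = SEK 525,760,744.14
SEK 525,760,744.14 × 0.122450 = CAD 64,379,403.12
Profit = CAD 64,379,403.12 − CAD 62,960,000.00

Profit: CAD 1,419,403.12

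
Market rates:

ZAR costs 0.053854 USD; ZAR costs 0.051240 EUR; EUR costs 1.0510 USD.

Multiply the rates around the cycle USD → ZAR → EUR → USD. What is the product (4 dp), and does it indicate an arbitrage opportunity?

1.0000 (no arbitrage)

Around USD → ZAR → EUR → USD: 1 ÷ 0.053854 × 0.051240 × 1.0510 = 0.999986
Product ≈ 1 (deviation 0.001%, within rounding noise).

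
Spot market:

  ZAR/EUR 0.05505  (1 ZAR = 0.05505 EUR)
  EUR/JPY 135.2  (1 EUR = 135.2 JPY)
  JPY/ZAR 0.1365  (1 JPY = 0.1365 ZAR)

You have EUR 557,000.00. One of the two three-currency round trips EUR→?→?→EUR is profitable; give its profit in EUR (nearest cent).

Profitable loop is EUR → JPY → ZAR → EUR:
EUR 557,000.00 × 135.2 = JPY 75,306,400
JPY 75,306,400 × 0.1365 = ZAR 10,279,323.60
ZAR 10,279,323.60 × 0.05505 = EUR 565,876.76
Profit = EUR 565,876.76 − EUR 557,000.00

Profit: EUR 8,876.76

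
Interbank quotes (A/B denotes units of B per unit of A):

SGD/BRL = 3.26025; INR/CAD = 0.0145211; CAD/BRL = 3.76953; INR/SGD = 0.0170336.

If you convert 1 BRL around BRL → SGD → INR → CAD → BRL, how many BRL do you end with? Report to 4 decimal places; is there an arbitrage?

Around BRL → SGD → INR → CAD → BRL: 1 ÷ 3.26025 ÷ 0.0170336 × 0.0145211 × 3.76953 = 0.985665
Product < 1; profitable direction is BRL → CAD → INR → SGD → BRL.

0.9857 (arbitrage exists)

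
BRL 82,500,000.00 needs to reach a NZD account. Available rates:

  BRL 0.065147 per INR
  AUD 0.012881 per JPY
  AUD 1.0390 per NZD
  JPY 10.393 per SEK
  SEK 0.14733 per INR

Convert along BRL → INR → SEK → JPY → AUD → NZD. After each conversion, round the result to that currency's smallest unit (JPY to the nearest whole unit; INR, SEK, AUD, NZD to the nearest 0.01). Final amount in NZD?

BRL 82,500,000.00 ÷ 0.065147 = INR 1,266,366,831.93
INR 1,266,366,831.93 × 0.14733 = SEK 186,573,825.35
SEK 186,573,825.35 × 10.393 = JPY 1,939,061,767
JPY 1,939,061,767 × 0.012881 = AUD 24,977,054.62
AUD 24,977,054.62 ÷ 1.0390 = NZD 24,039,513.59

NZD 24,039,513.59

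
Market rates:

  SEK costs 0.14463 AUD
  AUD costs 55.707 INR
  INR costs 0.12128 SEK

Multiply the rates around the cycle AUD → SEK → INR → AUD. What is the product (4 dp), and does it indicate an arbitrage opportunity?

1.0234 (arbitrage exists)

Around AUD → SEK → INR → AUD: 1 ÷ 0.14463 ÷ 0.12128 ÷ 55.707 = 1.023394
Product > 1; profitable direction is AUD → SEK → INR → AUD.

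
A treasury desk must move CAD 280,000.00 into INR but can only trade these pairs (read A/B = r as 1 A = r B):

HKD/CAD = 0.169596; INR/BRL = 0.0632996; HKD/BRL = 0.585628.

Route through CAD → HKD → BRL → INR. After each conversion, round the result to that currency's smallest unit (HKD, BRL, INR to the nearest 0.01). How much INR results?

CAD 280,000.00 ÷ 0.169596 = HKD 1,650,982.33
HKD 1,650,982.33 × 0.585628 = BRL 966,861.48
BRL 966,861.48 ÷ 0.0632996 = INR 15,274,369.51

INR 15,274,369.51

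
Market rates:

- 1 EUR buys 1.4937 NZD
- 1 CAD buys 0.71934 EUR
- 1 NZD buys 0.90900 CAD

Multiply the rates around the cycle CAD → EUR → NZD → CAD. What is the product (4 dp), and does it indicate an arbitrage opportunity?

Around CAD → EUR → NZD → CAD: 1 × 0.71934 × 1.4937 × 0.90900 = 0.976701
Product < 1; profitable direction is CAD → NZD → EUR → CAD.

0.9767 (arbitrage exists)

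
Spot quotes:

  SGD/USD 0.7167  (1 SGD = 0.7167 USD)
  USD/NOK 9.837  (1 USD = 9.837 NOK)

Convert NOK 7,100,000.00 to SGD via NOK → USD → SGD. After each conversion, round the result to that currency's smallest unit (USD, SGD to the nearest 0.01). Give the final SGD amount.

SGD 1,007,066.79

NOK 7,100,000.00 ÷ 9.837 = USD 721,764.77
USD 721,764.77 ÷ 0.7167 = SGD 1,007,066.79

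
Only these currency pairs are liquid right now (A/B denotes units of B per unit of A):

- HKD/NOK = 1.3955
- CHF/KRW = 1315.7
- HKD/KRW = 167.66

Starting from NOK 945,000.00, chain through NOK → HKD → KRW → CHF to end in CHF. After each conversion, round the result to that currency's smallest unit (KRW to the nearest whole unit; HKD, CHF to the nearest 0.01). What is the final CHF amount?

NOK 945,000.00 ÷ 1.3955 = HKD 677,176.64
HKD 677,176.64 × 167.66 = KRW 113,535,435
KRW 113,535,435 ÷ 1315.7 = CHF 86,292.80

CHF 86,292.80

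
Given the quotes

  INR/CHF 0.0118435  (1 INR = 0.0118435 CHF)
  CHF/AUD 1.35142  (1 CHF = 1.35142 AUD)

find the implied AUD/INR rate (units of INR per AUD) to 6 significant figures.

AUD/INR = 62.4784

1 AUD ÷ 1.35142 = 0.739962 CHF
0.739962 CHF ÷ 0.0118435 = 62.4784 INR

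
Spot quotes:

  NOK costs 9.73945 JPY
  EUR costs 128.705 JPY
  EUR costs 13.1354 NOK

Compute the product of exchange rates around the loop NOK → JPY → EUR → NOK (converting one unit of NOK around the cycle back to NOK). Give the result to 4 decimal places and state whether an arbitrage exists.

0.9940 (arbitrage exists)

Around NOK → JPY → EUR → NOK: 1 × 9.73945 ÷ 128.705 × 13.1354 = 0.993991
Product < 1; profitable direction is NOK → EUR → JPY → NOK.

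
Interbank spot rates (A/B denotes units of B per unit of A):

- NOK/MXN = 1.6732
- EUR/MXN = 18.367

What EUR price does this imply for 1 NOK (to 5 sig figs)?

1 NOK × 1.6732 = 1.6732 MXN
1.6732 MXN ÷ 18.367 = 0.0910982 EUR

NOK/EUR = 0.091098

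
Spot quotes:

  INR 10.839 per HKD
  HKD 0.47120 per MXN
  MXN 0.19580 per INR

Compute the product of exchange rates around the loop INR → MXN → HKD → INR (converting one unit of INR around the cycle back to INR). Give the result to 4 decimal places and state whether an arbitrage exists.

Around INR → MXN → HKD → INR: 1 × 0.19580 × 0.47120 × 10.839 = 1.000017
Product ≈ 1 (deviation 0.002%, within rounding noise).

1.0000 (no arbitrage)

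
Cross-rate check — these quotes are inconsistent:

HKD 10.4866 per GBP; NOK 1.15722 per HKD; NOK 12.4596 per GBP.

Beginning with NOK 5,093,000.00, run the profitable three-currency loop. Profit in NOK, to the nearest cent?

Profit: NOK 136,102.35

Profitable loop is NOK → HKD → GBP → NOK:
NOK 5,093,000.00 ÷ 1.15722 = HKD 4,401,064.62
HKD 4,401,064.62 ÷ 10.4866 = GBP 419,684.61
GBP 419,684.61 × 12.4596 = NOK 5,229,102.35
Profit = NOK 5,229,102.35 − NOK 5,093,000.00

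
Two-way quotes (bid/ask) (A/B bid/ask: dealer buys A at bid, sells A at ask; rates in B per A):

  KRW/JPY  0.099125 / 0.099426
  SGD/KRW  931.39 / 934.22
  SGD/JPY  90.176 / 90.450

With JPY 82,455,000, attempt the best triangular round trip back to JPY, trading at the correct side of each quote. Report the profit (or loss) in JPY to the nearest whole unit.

Best loop JPY → SGD → KRW → JPY:
JPY 82,455,000 ÷ 90.450 (buy SGD at ask) = SGD 911,608.62
SGD 911,608.62 × 931.39 (sell SGD at bid) = KRW 849,063,156
KRW 849,063,156 × 0.099125 (sell KRW at bid) = JPY 84,163,385

Net profit: JPY 1,708,385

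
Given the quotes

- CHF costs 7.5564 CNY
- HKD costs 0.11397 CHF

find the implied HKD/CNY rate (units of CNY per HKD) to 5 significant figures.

HKD/CNY = 0.86120

1 HKD × 0.11397 = 0.11397 CHF
0.11397 CHF × 7.5564 = 0.861203 CNY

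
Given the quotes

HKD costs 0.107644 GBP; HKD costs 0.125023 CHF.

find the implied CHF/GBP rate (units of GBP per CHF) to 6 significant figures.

CHF/GBP = 0.860994

1 CHF ÷ 0.125023 = 7.99853 HKD
7.99853 HKD × 0.107644 = 0.860994 GBP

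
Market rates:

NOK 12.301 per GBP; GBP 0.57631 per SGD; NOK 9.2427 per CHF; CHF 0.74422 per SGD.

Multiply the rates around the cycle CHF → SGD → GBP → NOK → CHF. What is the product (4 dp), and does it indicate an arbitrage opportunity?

1.0306 (arbitrage exists)

Around CHF → SGD → GBP → NOK → CHF: 1 ÷ 0.74422 × 0.57631 × 12.301 ÷ 9.2427 = 1.030615
Product > 1; profitable direction is CHF → SGD → GBP → NOK → CHF.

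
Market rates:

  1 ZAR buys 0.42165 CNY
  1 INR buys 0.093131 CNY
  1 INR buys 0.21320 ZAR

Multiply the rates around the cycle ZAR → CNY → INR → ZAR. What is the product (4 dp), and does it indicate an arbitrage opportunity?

Around ZAR → CNY → INR → ZAR: 1 × 0.42165 ÷ 0.093131 × 0.21320 = 0.965262
Product < 1; profitable direction is ZAR → INR → CNY → ZAR.

0.9653 (arbitrage exists)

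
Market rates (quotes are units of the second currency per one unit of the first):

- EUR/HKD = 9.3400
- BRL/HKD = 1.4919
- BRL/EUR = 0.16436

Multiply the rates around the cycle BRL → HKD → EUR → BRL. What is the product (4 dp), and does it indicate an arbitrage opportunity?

Around BRL → HKD → EUR → BRL: 1 × 1.4919 ÷ 9.3400 ÷ 0.16436 = 0.971844
Product < 1; profitable direction is BRL → EUR → HKD → BRL.

0.9718 (arbitrage exists)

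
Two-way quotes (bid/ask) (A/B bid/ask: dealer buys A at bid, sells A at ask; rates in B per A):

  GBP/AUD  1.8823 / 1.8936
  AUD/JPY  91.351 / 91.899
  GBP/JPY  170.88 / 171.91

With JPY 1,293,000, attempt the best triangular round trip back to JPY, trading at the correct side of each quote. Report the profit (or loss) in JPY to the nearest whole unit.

Best loop JPY → GBP → AUD → JPY:
JPY 1,293,000 ÷ 171.91 (buy GBP at ask) = GBP 7,521.38
GBP 7,521.38 × 1.8823 (sell GBP at bid) = AUD 14,157.49
AUD 14,157.49 × 91.351 (sell AUD at bid) = JPY 1,293,301

Net profit: JPY 301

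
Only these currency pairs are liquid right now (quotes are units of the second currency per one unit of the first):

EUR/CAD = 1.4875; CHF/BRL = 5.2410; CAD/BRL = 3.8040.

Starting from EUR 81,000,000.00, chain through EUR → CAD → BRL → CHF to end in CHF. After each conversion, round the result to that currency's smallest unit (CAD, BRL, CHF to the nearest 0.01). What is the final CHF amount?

CHF 87,451,717.23

EUR 81,000,000.00 × 1.4875 = CAD 120,487,500.00
CAD 120,487,500.00 × 3.8040 = BRL 458,334,450.00
BRL 458,334,450.00 ÷ 5.2410 = CHF 87,451,717.23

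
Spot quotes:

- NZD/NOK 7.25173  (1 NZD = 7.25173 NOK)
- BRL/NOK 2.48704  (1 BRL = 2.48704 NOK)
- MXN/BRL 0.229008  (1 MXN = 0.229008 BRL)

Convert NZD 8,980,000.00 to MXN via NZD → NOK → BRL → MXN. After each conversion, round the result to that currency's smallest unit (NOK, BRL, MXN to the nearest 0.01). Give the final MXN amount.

NZD 8,980,000.00 × 7.25173 = NOK 65,120,535.40
NOK 65,120,535.40 ÷ 2.48704 = BRL 26,183,951.77
BRL 26,183,951.77 ÷ 0.229008 = MXN 114,336,406.46

MXN 114,336,406.46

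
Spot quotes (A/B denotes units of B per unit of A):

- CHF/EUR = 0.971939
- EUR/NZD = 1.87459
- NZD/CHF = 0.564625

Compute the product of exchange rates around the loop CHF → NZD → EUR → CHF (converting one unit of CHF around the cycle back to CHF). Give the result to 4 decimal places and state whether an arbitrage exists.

0.9721 (arbitrage exists)

Around CHF → NZD → EUR → CHF: 1 ÷ 0.564625 ÷ 1.87459 ÷ 0.971939 = 0.972063
Product < 1; profitable direction is CHF → EUR → NZD → CHF.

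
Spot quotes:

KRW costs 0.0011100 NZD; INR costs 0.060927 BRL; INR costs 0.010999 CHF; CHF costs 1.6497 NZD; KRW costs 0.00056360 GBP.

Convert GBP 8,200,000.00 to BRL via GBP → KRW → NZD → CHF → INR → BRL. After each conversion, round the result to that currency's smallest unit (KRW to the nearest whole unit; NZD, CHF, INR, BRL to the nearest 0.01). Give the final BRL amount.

BRL 54,227,235.48

GBP 8,200,000.00 ÷ 0.00056360 = KRW 14,549,325,763
KRW 14,549,325,763 × 0.0011100 = NZD 16,149,751.60
NZD 16,149,751.60 ÷ 1.6497 = CHF 9,789,508.15
CHF 9,789,508.15 ÷ 0.010999 = INR 890,036,198.75
INR 890,036,198.75 × 0.060927 = BRL 54,227,235.48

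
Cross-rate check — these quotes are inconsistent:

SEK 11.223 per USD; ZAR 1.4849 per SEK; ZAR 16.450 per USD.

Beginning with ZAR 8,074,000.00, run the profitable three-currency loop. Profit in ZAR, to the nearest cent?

Profitable loop is ZAR → USD → SEK → ZAR:
ZAR 8,074,000.00 ÷ 16.450 = USD 490,820.67
USD 490,820.67 × 11.223 = SEK 5,508,480.36
SEK 5,508,480.36 × 1.4849 = ZAR 8,179,542.49
Profit = ZAR 8,179,542.49 − ZAR 8,074,000.00

Profit: ZAR 105,542.49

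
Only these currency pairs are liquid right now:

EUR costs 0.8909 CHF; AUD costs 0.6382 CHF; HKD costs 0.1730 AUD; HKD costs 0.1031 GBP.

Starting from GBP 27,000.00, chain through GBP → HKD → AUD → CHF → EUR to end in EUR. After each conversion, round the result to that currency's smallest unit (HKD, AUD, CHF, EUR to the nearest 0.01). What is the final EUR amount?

EUR 32,454.81

GBP 27,000.00 ÷ 0.1031 = HKD 261,881.67
HKD 261,881.67 × 0.1730 = AUD 45,305.53
AUD 45,305.53 × 0.6382 = CHF 28,913.99
CHF 28,913.99 ÷ 0.8909 = EUR 32,454.81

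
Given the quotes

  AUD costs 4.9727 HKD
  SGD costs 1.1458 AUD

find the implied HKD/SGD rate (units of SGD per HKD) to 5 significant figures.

HKD/SGD = 0.17551

1 HKD ÷ 4.9727 = 0.201098 AUD
0.201098 AUD ÷ 1.1458 = 0.175509 SGD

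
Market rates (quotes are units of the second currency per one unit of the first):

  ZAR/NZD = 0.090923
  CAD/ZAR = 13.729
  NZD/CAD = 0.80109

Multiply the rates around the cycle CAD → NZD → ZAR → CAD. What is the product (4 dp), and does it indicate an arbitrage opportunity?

Around CAD → NZD → ZAR → CAD: 1 ÷ 0.80109 ÷ 0.090923 ÷ 13.729 = 1.000014
Product ≈ 1 (deviation 0.001%, within rounding noise).

1.0000 (no arbitrage)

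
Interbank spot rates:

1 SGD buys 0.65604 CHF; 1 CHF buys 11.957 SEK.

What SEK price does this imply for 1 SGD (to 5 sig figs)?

SGD/SEK = 7.8443

1 SGD × 0.65604 = 0.65604 CHF
0.65604 CHF × 11.957 = 7.84427 SEK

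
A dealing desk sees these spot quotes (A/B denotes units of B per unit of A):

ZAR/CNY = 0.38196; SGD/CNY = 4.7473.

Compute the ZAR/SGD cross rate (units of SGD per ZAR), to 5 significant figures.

1 ZAR × 0.38196 = 0.38196 CNY
0.38196 CNY ÷ 4.7473 = 0.0804584 SGD

ZAR/SGD = 0.080458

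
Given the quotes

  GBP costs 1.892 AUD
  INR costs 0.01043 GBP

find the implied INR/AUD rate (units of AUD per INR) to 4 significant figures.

INR/AUD = 0.01973

1 INR × 0.01043 = 0.01043 GBP
0.01043 GBP × 1.892 = 0.0197336 AUD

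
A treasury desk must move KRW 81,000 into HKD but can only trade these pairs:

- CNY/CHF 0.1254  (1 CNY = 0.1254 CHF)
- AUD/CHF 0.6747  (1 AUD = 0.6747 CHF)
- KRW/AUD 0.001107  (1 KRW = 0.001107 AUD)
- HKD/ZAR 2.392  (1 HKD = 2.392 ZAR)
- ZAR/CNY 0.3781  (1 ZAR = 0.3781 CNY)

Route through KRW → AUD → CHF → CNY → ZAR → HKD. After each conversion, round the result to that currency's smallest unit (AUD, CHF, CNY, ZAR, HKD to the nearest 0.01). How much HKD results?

KRW 81,000 × 0.001107 = AUD 89.67
AUD 89.67 × 0.6747 = CHF 60.50
CHF 60.50 ÷ 0.1254 = CNY 482.46
CNY 482.46 ÷ 0.3781 = ZAR 1,276.01
ZAR 1,276.01 ÷ 2.392 = HKD 533.45

HKD 533.45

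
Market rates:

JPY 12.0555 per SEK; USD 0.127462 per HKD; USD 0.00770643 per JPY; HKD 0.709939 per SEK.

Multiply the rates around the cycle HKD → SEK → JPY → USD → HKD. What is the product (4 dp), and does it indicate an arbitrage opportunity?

Around HKD → SEK → JPY → USD → HKD: 1 ÷ 0.709939 × 12.0555 × 0.00770643 ÷ 0.127462 = 1.026684
Product > 1; profitable direction is HKD → SEK → JPY → USD → HKD.

1.0267 (arbitrage exists)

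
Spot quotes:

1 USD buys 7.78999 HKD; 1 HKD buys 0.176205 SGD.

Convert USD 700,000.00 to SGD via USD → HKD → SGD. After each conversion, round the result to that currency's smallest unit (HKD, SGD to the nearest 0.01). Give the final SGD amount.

USD 700,000.00 × 7.78999 = HKD 5,452,993.00
HKD 5,452,993.00 × 0.176205 = SGD 960,844.63

SGD 960,844.63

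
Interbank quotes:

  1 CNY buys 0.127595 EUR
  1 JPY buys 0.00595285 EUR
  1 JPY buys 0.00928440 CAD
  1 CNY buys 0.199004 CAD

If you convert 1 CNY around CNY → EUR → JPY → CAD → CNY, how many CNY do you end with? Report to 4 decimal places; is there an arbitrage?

Around CNY → EUR → JPY → CAD → CNY: 1 × 0.127595 ÷ 0.00595285 × 0.00928440 ÷ 0.199004 = 1.000002
Product ≈ 1 (deviation 0.000%, within rounding noise).

1.0000 (no arbitrage)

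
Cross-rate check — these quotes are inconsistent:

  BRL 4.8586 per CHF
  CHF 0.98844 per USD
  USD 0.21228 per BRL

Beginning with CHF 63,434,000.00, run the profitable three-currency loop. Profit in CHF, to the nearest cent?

Profitable loop is CHF → BRL → USD → CHF:
CHF 63,434,000.00 × 4.8586 = BRL 308,200,432.40
BRL 308,200,432.40 × 0.21228 = USD 65,424,787.79
USD 65,424,787.79 × 0.98844 = CHF 64,668,477.24
Profit = CHF 64,668,477.24 − CHF 63,434,000.00

Profit: CHF 1,234,477.24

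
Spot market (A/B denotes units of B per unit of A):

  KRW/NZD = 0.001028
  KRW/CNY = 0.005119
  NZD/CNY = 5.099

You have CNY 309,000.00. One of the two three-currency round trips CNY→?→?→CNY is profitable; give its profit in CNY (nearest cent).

Profitable loop is CNY → KRW → NZD → CNY:
CNY 309,000.00 ÷ 0.005119 = KRW 60,363,352
KRW 60,363,352 × 0.001028 = NZD 62,053.53
NZD 62,053.53 × 5.099 = CNY 316,410.93
Profit = CNY 316,410.93 − CNY 309,000.00

Profit: CNY 7,410.93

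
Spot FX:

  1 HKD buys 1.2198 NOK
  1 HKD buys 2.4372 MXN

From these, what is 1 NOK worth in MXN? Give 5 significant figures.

1 NOK ÷ 1.2198 = 0.819807 HKD
0.819807 HKD × 2.4372 = 1.99803 MXN

NOK/MXN = 1.9980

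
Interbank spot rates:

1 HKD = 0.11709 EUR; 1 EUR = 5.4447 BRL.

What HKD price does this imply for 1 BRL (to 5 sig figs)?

BRL/HKD = 1.5686

1 BRL ÷ 5.4447 = 0.183665 EUR
0.183665 EUR ÷ 0.11709 = 1.56858 HKD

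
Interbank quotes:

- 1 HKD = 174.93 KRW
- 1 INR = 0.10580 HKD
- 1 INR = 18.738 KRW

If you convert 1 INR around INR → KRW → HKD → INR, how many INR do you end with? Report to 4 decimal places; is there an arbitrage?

1.0124 (arbitrage exists)

Around INR → KRW → HKD → INR: 1 × 18.738 ÷ 174.93 ÷ 0.10580 = 1.012449
Product > 1; profitable direction is INR → KRW → HKD → INR.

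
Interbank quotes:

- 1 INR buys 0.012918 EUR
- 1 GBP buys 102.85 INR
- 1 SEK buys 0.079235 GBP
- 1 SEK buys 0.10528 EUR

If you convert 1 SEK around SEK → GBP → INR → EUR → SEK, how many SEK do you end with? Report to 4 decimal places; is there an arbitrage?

Around SEK → GBP → INR → EUR → SEK: 1 × 0.079235 × 102.85 × 0.012918 ÷ 0.10528 = 0.999933
Product ≈ 1 (deviation 0.007%, within rounding noise).

0.9999 (no arbitrage)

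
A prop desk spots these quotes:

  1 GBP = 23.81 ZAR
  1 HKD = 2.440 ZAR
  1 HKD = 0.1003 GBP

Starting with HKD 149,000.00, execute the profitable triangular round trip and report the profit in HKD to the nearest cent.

Profitable loop is HKD → ZAR → GBP → HKD:
HKD 149,000.00 × 2.440 = ZAR 363,560.00
ZAR 363,560.00 ÷ 23.81 = GBP 15,269.21
GBP 15,269.21 ÷ 0.1003 = HKD 152,235.44
Profit = HKD 152,235.44 − HKD 149,000.00

Profit: HKD 3,235.44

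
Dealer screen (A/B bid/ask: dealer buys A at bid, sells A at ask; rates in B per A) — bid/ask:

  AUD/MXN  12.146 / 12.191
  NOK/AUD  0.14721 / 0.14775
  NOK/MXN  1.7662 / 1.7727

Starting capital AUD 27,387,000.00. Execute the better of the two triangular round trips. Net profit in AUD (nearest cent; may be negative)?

Best loop AUD → MXN → NOK → AUD:
AUD 27,387,000.00 × 12.146 (sell AUD at bid) = MXN 332,642,502.00
MXN 332,642,502.00 ÷ 1.7727 (buy NOK at ask) = NOK 187,647,375.19
NOK 187,647,375.19 × 0.14721 (sell NOK at bid) = AUD 27,623,570.10

Net profit: AUD 236,570.10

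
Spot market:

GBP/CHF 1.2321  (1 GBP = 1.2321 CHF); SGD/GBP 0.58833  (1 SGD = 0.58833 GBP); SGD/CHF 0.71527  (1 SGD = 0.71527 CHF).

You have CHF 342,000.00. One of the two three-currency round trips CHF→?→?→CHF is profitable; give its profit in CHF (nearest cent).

Profit: CHF 4,595.60

Profitable loop is CHF → SGD → GBP → CHF:
CHF 342,000.00 ÷ 0.71527 = SGD 478,141.12
SGD 478,141.12 × 0.58833 = GBP 281,304.77
GBP 281,304.77 × 1.2321 = CHF 346,595.60
Profit = CHF 346,595.60 − CHF 342,000.00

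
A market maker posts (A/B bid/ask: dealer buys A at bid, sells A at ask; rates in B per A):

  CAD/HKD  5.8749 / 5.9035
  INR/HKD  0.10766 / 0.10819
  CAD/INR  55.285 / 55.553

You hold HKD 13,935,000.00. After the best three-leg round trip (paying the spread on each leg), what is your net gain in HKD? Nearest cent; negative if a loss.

Best loop HKD → CAD → INR → HKD:
HKD 13,935,000.00 ÷ 5.9035 (buy CAD at ask) = CAD 2,360,464.13
CAD 2,360,464.13 × 55.285 (sell CAD at bid) = INR 130,498,259.51
INR 130,498,259.51 × 0.10766 (sell INR at bid) = HKD 14,049,442.62

Net profit: HKD 114,442.62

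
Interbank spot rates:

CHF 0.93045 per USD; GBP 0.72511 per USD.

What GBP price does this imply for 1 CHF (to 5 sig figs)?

CHF/GBP = 0.77931

1 CHF ÷ 0.93045 = 1.07475 USD
1.07475 USD × 0.72511 = 0.779311 GBP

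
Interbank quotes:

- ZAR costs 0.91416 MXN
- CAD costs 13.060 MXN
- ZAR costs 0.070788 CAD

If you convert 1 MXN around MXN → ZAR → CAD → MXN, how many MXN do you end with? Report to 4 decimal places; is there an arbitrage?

Around MXN → ZAR → CAD → MXN: 1 ÷ 0.91416 × 0.070788 × 13.060 = 1.011301
Product > 1; profitable direction is MXN → ZAR → CAD → MXN.

1.0113 (arbitrage exists)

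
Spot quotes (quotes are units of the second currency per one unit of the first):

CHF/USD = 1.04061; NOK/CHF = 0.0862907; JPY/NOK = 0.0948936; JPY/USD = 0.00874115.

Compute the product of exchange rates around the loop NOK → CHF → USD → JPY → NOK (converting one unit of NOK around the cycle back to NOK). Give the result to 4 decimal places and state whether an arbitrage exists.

Around NOK → CHF → USD → JPY → NOK: 1 × 0.0862907 × 1.04061 ÷ 0.00874115 × 0.0948936 = 0.974811
Product < 1; profitable direction is NOK → JPY → USD → CHF → NOK.

0.9748 (arbitrage exists)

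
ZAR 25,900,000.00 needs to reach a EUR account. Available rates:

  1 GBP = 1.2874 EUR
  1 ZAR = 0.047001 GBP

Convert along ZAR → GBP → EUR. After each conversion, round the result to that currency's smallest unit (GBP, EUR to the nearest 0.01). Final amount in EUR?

EUR 1,567,185.36

ZAR 25,900,000.00 × 0.047001 = GBP 1,217,325.90
GBP 1,217,325.90 × 1.2874 = EUR 1,567,185.36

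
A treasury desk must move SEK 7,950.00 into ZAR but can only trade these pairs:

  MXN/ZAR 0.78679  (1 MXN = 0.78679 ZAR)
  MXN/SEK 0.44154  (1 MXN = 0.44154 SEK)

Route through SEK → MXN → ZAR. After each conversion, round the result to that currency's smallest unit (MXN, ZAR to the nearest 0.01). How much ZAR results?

ZAR 14,166.28

SEK 7,950.00 ÷ 0.44154 = MXN 18,005.16
MXN 18,005.16 × 0.78679 = ZAR 14,166.28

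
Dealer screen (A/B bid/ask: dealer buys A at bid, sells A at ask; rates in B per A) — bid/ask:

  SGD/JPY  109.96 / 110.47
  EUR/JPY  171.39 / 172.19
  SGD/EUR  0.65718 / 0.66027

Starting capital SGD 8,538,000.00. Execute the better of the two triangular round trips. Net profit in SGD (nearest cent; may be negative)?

Net profit: SGD 167,257.33

Best loop SGD → EUR → JPY → SGD:
SGD 8,538,000.00 × 0.65718 (sell SGD at bid) = EUR 5,611,002.84
EUR 5,611,002.84 × 171.39 (sell EUR at bid) = JPY 961,669,777
JPY 961,669,777 ÷ 110.47 (buy SGD at ask) = SGD 8,705,257.33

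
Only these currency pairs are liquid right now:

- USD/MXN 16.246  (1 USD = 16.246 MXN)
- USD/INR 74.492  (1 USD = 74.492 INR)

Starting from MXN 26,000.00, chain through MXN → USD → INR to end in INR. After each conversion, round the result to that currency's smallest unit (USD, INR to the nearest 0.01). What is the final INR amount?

INR 119,216.25

MXN 26,000.00 ÷ 16.246 = USD 1,600.39
USD 1,600.39 × 74.492 = INR 119,216.25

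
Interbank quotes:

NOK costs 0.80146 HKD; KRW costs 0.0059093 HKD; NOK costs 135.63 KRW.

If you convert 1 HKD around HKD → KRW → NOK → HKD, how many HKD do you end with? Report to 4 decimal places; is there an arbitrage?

Around HKD → KRW → NOK → HKD: 1 ÷ 0.0059093 ÷ 135.63 × 0.80146 = 0.999977
Product ≈ 1 (deviation 0.002%, within rounding noise).

1.0000 (no arbitrage)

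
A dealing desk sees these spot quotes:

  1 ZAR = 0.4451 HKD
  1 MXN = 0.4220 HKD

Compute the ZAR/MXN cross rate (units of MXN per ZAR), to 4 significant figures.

1 ZAR × 0.4451 = 0.4451 HKD
0.4451 HKD ÷ 0.4220 = 1.05474 MXN

ZAR/MXN = 1.055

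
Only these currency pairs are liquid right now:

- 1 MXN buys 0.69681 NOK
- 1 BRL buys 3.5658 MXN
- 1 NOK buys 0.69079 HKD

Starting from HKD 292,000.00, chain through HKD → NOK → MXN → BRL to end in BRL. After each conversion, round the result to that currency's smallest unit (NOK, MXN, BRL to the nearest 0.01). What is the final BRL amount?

BRL 170,123.95

HKD 292,000.00 ÷ 0.69079 = NOK 422,704.44
NOK 422,704.44 ÷ 0.69681 = MXN 606,627.98
MXN 606,627.98 ÷ 3.5658 = BRL 170,123.95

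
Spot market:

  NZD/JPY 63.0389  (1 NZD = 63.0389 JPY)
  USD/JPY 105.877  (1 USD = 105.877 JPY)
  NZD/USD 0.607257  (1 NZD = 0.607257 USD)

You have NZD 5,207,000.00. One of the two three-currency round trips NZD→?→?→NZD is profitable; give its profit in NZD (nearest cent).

Profitable loop is NZD → USD → JPY → NZD:
NZD 5,207,000.00 × 0.607257 = USD 3,161,987.20
USD 3,161,987.20 × 105.877 = JPY 334,781,719
JPY 334,781,719 ÷ 63.0389 = NZD 5,310,716.38
Profit = NZD 5,310,716.38 − NZD 5,207,000.00

Profit: NZD 103,716.38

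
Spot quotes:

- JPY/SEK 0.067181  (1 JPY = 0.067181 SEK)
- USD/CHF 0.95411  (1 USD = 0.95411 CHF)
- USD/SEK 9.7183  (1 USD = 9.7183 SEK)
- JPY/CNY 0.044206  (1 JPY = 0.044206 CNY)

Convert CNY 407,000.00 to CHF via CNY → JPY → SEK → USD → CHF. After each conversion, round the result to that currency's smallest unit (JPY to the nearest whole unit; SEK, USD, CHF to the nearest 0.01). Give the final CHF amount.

CNY 407,000.00 ÷ 0.044206 = JPY 9,206,895
JPY 9,206,895 × 0.067181 = SEK 618,528.41
SEK 618,528.41 ÷ 9.7183 = USD 63,645.74
USD 63,645.74 × 0.95411 = CHF 60,725.04

CHF 60,725.04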